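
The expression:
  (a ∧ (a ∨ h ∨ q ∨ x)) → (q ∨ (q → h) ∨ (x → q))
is always true.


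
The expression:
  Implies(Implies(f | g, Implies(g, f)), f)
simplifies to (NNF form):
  f | g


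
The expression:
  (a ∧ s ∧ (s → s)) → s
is always true.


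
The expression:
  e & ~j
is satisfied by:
  {e: True, j: False}


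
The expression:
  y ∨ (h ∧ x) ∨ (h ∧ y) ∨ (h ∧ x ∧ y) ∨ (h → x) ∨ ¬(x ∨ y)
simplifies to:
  True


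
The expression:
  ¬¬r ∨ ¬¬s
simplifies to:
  r ∨ s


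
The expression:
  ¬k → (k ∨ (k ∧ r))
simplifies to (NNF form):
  k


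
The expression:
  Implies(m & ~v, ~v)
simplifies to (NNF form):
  True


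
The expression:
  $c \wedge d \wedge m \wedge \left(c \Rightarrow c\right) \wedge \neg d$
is never true.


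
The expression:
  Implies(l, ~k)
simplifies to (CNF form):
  ~k | ~l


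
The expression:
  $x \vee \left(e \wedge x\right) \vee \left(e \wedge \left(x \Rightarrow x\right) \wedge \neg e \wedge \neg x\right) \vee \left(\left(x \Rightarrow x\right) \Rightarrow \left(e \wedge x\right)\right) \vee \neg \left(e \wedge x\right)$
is always true.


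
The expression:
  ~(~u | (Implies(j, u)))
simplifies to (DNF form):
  False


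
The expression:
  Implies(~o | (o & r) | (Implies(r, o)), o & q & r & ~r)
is never true.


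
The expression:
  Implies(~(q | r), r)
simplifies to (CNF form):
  q | r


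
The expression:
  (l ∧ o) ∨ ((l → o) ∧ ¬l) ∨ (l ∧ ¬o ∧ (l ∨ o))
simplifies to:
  True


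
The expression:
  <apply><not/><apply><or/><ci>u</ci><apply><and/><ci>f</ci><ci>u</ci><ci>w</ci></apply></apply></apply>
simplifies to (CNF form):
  <apply><not/><ci>u</ci></apply>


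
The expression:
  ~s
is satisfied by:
  {s: False}


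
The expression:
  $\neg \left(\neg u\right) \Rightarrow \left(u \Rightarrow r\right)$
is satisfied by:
  {r: True, u: False}
  {u: False, r: False}
  {u: True, r: True}


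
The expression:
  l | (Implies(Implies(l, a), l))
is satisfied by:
  {l: True}


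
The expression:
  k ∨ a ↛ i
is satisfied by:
  {a: True, k: True, i: False}
  {k: True, i: False, a: False}
  {a: True, k: True, i: True}
  {k: True, i: True, a: False}
  {a: True, i: False, k: False}


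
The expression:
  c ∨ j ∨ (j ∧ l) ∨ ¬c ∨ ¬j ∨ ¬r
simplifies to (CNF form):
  True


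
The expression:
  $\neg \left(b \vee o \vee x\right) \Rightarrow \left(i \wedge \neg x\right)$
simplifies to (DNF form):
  $b \vee i \vee o \vee x$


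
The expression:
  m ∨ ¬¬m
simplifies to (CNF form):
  m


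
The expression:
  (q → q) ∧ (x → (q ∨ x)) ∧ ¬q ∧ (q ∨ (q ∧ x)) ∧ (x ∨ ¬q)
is never true.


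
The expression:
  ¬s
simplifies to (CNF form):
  ¬s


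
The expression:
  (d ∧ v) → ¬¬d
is always true.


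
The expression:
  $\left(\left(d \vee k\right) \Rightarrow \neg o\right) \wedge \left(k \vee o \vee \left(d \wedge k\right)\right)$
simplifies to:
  $\left(k \vee o\right) \wedge \left(k \vee \neg d\right) \wedge \left(\neg k \vee \neg o\right)$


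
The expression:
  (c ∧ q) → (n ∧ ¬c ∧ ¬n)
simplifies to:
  ¬c ∨ ¬q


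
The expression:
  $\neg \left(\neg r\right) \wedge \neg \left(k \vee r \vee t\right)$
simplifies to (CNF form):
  $\text{False}$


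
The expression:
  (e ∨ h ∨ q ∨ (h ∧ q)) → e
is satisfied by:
  {e: True, h: False, q: False}
  {q: True, e: True, h: False}
  {e: True, h: True, q: False}
  {q: True, e: True, h: True}
  {q: False, h: False, e: False}


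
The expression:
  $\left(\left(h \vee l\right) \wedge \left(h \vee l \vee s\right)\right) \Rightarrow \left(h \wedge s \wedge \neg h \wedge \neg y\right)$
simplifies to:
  $\neg h \wedge \neg l$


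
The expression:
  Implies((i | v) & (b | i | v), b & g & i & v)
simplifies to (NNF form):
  (b | ~v) & (g | ~v) & (i | ~v) & (v | ~i)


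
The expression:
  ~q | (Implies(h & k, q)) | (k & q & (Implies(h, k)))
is always true.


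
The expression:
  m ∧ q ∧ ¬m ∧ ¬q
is never true.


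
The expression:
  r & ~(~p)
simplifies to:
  p & r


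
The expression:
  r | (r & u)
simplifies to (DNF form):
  r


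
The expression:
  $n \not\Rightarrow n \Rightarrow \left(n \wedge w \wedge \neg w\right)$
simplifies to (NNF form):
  $\text{True}$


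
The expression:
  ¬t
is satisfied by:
  {t: False}


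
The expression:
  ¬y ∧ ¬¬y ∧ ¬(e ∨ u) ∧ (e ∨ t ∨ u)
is never true.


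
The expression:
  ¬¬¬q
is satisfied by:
  {q: False}


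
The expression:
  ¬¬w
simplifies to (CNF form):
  w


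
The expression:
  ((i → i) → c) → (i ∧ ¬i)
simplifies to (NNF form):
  ¬c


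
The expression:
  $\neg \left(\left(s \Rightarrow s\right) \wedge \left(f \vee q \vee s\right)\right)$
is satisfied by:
  {q: False, f: False, s: False}


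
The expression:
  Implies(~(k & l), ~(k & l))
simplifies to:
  True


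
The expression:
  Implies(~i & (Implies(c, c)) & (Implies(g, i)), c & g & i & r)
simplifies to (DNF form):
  g | i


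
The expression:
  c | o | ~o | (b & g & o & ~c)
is always true.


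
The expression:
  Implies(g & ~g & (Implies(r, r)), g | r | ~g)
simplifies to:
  True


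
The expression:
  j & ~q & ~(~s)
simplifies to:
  j & s & ~q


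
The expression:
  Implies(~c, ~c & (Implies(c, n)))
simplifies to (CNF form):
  True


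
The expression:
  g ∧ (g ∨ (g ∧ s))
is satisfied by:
  {g: True}


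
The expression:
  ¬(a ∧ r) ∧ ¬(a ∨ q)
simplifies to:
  ¬a ∧ ¬q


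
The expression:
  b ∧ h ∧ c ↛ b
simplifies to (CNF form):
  False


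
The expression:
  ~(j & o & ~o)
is always true.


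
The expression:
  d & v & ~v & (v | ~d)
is never true.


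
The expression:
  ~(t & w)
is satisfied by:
  {w: False, t: False}
  {t: True, w: False}
  {w: True, t: False}


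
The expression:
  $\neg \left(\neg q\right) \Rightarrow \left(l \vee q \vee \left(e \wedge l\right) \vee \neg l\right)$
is always true.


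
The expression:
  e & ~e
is never true.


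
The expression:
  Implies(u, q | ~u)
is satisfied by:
  {q: True, u: False}
  {u: False, q: False}
  {u: True, q: True}


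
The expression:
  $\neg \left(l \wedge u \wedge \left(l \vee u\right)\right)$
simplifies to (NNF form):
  $\neg l \vee \neg u$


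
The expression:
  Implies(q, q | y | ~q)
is always true.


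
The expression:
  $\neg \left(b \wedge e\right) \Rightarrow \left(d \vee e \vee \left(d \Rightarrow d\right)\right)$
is always true.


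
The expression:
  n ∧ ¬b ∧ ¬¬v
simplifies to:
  n ∧ v ∧ ¬b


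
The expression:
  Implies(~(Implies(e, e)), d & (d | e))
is always true.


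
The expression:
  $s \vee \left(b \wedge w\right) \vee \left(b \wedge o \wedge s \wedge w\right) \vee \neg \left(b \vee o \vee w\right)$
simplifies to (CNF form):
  $\left(b \vee s \vee \neg b\right) \wedge \left(b \vee s \vee \neg o\right) \wedge \left(b \vee s \vee \neg w\right) \wedge \left(s \vee w \vee \neg b\right) \wedge \left(s \vee w \vee \neg o\right) \wedge \left(s \vee w \vee \neg w\right)$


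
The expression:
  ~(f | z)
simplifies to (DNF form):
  ~f & ~z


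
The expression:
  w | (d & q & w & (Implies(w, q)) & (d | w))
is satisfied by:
  {w: True}


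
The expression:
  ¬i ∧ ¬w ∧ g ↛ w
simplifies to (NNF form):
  g ∧ ¬i ∧ ¬w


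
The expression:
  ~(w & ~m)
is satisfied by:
  {m: True, w: False}
  {w: False, m: False}
  {w: True, m: True}


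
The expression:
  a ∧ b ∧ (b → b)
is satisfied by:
  {a: True, b: True}


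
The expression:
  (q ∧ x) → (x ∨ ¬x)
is always true.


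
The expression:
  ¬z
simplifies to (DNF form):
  ¬z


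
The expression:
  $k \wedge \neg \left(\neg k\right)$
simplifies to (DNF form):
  $k$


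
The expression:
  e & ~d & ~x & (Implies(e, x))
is never true.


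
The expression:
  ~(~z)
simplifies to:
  z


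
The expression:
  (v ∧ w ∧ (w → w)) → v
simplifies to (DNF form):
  True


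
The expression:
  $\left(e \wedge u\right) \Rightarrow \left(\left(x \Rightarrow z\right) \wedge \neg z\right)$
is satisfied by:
  {x: False, u: False, e: False, z: False}
  {z: True, x: False, u: False, e: False}
  {x: True, z: False, u: False, e: False}
  {z: True, x: True, u: False, e: False}
  {e: True, z: False, x: False, u: False}
  {z: True, e: True, x: False, u: False}
  {e: True, x: True, z: False, u: False}
  {z: True, e: True, x: True, u: False}
  {u: True, e: False, x: False, z: False}
  {u: True, z: True, e: False, x: False}
  {u: True, x: True, e: False, z: False}
  {z: True, u: True, x: True, e: False}
  {u: True, e: True, z: False, x: False}


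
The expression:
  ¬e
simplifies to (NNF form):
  ¬e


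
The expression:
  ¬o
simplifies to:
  ¬o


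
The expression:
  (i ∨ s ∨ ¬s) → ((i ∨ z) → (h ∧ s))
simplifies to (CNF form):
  (h ∨ ¬i) ∧ (h ∨ ¬z) ∧ (s ∨ ¬i) ∧ (s ∨ ¬z)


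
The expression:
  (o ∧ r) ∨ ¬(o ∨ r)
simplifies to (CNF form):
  (o ∨ ¬o) ∧ (o ∨ ¬r) ∧ (r ∨ ¬o) ∧ (r ∨ ¬r)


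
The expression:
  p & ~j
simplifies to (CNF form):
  p & ~j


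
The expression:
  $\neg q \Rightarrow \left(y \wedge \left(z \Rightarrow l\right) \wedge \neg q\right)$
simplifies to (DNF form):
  $q \vee \left(l \wedge y\right) \vee \left(y \wedge \neg z\right)$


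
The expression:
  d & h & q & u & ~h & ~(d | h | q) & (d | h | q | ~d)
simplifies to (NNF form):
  False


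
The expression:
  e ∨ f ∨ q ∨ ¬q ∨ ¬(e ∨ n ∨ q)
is always true.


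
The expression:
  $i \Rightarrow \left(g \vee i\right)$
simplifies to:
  $\text{True}$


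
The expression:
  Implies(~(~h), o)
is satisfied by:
  {o: True, h: False}
  {h: False, o: False}
  {h: True, o: True}


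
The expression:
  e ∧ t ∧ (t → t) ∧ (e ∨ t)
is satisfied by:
  {t: True, e: True}


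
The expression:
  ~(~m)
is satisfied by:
  {m: True}


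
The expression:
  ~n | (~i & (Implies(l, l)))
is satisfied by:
  {n: False, i: False}
  {i: True, n: False}
  {n: True, i: False}


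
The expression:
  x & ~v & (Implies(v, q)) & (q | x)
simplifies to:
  x & ~v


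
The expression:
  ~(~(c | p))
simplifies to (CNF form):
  c | p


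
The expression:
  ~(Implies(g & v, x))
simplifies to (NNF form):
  g & v & ~x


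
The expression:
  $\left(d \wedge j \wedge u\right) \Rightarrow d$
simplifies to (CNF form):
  $\text{True}$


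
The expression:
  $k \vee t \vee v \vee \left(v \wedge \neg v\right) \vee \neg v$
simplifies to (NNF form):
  $\text{True}$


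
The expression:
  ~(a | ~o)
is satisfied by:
  {o: True, a: False}


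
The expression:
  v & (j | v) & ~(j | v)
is never true.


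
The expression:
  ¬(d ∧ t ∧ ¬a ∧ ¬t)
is always true.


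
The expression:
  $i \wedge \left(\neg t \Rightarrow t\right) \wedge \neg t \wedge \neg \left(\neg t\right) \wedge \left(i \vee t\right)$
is never true.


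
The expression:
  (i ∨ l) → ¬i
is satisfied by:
  {i: False}


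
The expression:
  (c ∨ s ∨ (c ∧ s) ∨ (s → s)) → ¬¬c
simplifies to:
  c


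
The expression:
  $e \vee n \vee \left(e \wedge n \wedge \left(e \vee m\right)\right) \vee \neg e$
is always true.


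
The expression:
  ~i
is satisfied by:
  {i: False}


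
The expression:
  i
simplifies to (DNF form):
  i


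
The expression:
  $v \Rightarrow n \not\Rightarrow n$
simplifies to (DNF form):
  $\neg v$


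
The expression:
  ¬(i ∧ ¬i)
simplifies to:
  True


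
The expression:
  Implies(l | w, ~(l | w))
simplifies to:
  ~l & ~w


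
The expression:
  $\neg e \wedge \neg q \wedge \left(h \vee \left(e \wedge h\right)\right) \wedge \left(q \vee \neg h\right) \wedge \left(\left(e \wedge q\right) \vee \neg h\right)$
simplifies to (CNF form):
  $\text{False}$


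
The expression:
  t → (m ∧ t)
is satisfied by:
  {m: True, t: False}
  {t: False, m: False}
  {t: True, m: True}


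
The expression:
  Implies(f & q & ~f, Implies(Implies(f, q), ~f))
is always true.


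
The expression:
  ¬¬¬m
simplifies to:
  ¬m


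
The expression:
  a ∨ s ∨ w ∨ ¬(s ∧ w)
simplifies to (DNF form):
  True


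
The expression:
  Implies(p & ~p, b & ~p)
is always true.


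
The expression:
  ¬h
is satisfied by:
  {h: False}


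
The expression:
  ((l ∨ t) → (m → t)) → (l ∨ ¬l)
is always true.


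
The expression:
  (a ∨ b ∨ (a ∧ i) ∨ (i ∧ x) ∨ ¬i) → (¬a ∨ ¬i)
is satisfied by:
  {a: False, i: False}
  {i: True, a: False}
  {a: True, i: False}


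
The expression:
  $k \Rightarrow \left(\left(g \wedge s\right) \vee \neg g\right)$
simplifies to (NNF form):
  $s \vee \neg g \vee \neg k$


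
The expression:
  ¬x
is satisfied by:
  {x: False}


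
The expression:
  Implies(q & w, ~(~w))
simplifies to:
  True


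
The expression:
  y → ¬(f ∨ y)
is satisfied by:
  {y: False}


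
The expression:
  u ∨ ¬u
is always true.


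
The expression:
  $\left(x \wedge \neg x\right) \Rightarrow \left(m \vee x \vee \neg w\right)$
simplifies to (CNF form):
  $\text{True}$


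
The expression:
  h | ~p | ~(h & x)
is always true.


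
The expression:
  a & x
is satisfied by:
  {a: True, x: True}


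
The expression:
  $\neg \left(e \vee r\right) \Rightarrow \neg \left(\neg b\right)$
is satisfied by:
  {r: True, b: True, e: True}
  {r: True, b: True, e: False}
  {r: True, e: True, b: False}
  {r: True, e: False, b: False}
  {b: True, e: True, r: False}
  {b: True, e: False, r: False}
  {e: True, b: False, r: False}


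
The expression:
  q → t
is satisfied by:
  {t: True, q: False}
  {q: False, t: False}
  {q: True, t: True}


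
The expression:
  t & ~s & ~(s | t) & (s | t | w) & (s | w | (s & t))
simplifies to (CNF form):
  False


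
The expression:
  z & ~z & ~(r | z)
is never true.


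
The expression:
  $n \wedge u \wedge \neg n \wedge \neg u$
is never true.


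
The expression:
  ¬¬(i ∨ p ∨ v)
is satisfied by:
  {i: True, v: True, p: True}
  {i: True, v: True, p: False}
  {i: True, p: True, v: False}
  {i: True, p: False, v: False}
  {v: True, p: True, i: False}
  {v: True, p: False, i: False}
  {p: True, v: False, i: False}


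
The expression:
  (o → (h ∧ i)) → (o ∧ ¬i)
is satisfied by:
  {o: True, h: False, i: False}
  {i: True, o: True, h: False}
  {h: True, o: True, i: False}


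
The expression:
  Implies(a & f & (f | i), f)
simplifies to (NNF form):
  True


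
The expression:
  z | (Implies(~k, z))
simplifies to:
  k | z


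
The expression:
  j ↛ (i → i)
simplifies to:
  False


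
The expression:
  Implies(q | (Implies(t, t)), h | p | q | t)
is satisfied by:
  {p: True, t: True, q: True, h: True}
  {p: True, t: True, q: True, h: False}
  {p: True, t: True, h: True, q: False}
  {p: True, t: True, h: False, q: False}
  {p: True, q: True, h: True, t: False}
  {p: True, q: True, h: False, t: False}
  {p: True, q: False, h: True, t: False}
  {p: True, q: False, h: False, t: False}
  {t: True, q: True, h: True, p: False}
  {t: True, q: True, h: False, p: False}
  {t: True, h: True, q: False, p: False}
  {t: True, h: False, q: False, p: False}
  {q: True, h: True, t: False, p: False}
  {q: True, t: False, h: False, p: False}
  {h: True, t: False, q: False, p: False}


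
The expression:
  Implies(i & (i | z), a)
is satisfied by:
  {a: True, i: False}
  {i: False, a: False}
  {i: True, a: True}


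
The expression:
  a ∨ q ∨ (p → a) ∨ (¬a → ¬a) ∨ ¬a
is always true.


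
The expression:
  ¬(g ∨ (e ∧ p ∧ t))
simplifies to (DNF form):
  (¬e ∧ ¬g) ∨ (¬g ∧ ¬p) ∨ (¬g ∧ ¬t)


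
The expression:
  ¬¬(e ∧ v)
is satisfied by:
  {e: True, v: True}


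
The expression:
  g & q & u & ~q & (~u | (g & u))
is never true.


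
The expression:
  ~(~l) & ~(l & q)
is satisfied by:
  {l: True, q: False}


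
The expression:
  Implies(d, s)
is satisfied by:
  {s: True, d: False}
  {d: False, s: False}
  {d: True, s: True}


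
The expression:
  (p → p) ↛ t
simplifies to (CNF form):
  ¬t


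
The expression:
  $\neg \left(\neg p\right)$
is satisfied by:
  {p: True}


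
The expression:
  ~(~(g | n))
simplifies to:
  g | n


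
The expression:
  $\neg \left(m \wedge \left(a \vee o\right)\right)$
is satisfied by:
  {a: False, m: False, o: False}
  {o: True, a: False, m: False}
  {a: True, o: False, m: False}
  {o: True, a: True, m: False}
  {m: True, o: False, a: False}


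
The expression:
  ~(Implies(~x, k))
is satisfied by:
  {x: False, k: False}


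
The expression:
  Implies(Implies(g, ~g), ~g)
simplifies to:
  True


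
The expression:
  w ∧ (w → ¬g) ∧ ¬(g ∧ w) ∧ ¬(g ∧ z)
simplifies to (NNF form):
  w ∧ ¬g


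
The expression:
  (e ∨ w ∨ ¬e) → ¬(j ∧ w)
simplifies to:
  ¬j ∨ ¬w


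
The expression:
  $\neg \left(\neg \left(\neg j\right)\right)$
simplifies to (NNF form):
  $\neg j$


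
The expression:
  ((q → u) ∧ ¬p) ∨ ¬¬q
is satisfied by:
  {q: True, p: False}
  {p: False, q: False}
  {p: True, q: True}


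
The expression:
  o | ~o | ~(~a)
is always true.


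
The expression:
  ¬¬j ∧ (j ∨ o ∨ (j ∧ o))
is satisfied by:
  {j: True}


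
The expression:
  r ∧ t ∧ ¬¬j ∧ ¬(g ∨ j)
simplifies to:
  False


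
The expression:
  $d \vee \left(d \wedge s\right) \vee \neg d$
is always true.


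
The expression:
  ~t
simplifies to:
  ~t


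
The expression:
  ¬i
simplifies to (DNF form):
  ¬i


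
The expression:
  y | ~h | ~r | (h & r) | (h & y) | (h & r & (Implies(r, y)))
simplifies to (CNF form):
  True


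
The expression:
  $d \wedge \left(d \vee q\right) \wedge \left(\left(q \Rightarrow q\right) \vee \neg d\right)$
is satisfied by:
  {d: True}


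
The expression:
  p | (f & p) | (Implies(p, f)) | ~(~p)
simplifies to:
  True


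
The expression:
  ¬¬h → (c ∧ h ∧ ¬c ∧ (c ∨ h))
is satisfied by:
  {h: False}


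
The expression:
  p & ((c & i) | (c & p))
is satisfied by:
  {c: True, p: True}


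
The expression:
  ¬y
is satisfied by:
  {y: False}


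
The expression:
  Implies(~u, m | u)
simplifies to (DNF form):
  m | u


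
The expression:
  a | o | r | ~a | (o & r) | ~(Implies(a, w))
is always true.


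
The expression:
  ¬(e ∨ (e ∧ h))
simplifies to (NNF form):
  ¬e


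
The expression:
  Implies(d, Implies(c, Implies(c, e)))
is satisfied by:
  {e: True, c: False, d: False}
  {c: False, d: False, e: False}
  {d: True, e: True, c: False}
  {d: True, c: False, e: False}
  {e: True, c: True, d: False}
  {c: True, e: False, d: False}
  {d: True, c: True, e: True}


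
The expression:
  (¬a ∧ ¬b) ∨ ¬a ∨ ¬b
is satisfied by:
  {a: False, b: False}
  {b: True, a: False}
  {a: True, b: False}


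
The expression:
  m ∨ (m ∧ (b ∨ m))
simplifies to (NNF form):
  m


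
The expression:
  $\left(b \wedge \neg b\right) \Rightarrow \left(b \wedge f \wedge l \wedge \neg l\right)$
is always true.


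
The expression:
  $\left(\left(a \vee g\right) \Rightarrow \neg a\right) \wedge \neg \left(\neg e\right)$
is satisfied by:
  {e: True, a: False}


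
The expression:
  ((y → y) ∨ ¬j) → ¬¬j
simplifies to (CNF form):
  j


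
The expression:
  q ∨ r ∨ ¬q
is always true.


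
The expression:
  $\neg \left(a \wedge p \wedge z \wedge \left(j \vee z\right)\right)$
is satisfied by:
  {p: False, z: False, a: False}
  {a: True, p: False, z: False}
  {z: True, p: False, a: False}
  {a: True, z: True, p: False}
  {p: True, a: False, z: False}
  {a: True, p: True, z: False}
  {z: True, p: True, a: False}


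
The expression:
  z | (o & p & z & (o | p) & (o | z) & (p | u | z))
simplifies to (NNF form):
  z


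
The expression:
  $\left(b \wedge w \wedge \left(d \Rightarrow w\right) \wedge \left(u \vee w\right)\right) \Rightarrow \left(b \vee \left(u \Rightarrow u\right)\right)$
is always true.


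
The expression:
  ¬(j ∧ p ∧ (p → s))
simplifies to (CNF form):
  ¬j ∨ ¬p ∨ ¬s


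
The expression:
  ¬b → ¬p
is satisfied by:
  {b: True, p: False}
  {p: False, b: False}
  {p: True, b: True}


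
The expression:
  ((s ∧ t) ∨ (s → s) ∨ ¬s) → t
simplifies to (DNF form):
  t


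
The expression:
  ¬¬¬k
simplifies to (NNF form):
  ¬k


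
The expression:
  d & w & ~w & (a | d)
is never true.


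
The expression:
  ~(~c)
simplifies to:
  c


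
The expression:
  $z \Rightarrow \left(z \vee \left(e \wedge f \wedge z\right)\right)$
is always true.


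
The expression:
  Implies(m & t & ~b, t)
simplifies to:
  True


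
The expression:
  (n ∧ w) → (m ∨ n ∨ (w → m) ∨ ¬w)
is always true.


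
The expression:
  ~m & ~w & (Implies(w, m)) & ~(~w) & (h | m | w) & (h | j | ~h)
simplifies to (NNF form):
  False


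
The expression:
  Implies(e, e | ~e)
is always true.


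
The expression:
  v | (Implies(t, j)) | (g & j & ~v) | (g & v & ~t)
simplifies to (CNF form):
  j | v | ~t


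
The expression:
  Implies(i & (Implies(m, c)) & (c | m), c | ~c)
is always true.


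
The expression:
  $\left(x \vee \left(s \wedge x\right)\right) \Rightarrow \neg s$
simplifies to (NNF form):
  $\neg s \vee \neg x$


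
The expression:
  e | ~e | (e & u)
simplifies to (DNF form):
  True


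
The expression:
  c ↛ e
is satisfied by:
  {c: True, e: False}


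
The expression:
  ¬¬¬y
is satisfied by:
  {y: False}


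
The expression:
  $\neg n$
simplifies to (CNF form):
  $\neg n$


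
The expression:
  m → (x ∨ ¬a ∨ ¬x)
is always true.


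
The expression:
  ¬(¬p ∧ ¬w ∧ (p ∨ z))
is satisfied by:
  {p: True, w: True, z: False}
  {p: True, w: False, z: False}
  {w: True, p: False, z: False}
  {p: False, w: False, z: False}
  {p: True, z: True, w: True}
  {p: True, z: True, w: False}
  {z: True, w: True, p: False}


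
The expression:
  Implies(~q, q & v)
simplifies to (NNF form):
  q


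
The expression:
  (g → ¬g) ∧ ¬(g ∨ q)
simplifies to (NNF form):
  ¬g ∧ ¬q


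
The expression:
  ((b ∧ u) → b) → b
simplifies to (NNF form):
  b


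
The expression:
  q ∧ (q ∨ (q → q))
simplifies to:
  q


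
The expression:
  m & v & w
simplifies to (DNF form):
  m & v & w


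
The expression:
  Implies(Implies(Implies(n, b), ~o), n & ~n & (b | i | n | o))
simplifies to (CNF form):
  o & (b | ~n)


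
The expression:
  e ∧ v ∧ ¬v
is never true.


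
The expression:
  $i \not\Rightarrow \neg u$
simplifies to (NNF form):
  $i \wedge u$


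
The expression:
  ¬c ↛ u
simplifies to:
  u ∨ ¬c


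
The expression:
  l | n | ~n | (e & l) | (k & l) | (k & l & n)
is always true.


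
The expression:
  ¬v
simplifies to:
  ¬v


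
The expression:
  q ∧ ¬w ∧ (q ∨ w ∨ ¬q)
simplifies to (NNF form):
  q ∧ ¬w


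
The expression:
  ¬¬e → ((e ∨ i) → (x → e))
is always true.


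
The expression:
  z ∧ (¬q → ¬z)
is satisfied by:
  {z: True, q: True}


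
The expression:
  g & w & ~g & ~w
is never true.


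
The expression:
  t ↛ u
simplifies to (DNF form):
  t ∧ ¬u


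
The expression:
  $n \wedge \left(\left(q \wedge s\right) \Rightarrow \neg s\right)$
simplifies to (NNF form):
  $n \wedge \left(\neg q \vee \neg s\right)$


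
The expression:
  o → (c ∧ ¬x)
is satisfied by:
  {c: True, x: False, o: False}
  {x: False, o: False, c: False}
  {c: True, x: True, o: False}
  {x: True, c: False, o: False}
  {o: True, c: True, x: False}


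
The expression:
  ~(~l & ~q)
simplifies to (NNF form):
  l | q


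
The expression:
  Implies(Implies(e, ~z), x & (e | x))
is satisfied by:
  {x: True, z: True, e: True}
  {x: True, z: True, e: False}
  {x: True, e: True, z: False}
  {x: True, e: False, z: False}
  {z: True, e: True, x: False}


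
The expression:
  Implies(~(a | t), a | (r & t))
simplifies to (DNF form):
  a | t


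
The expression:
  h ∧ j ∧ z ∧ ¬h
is never true.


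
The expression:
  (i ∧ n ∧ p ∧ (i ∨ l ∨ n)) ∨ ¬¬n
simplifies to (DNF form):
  n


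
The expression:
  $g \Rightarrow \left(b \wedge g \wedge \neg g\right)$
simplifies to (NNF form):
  $\neg g$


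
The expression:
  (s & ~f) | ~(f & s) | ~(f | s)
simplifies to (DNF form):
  ~f | ~s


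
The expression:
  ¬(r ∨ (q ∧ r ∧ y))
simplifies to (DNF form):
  ¬r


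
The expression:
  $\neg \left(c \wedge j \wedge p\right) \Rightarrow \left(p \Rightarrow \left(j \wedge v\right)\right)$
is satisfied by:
  {c: True, v: True, j: True, p: False}
  {c: True, j: True, p: False, v: False}
  {v: True, j: True, p: False, c: False}
  {j: True, v: False, p: False, c: False}
  {c: True, v: True, j: False, p: False}
  {c: True, v: False, j: False, p: False}
  {v: True, c: False, j: False, p: False}
  {c: False, j: False, p: False, v: False}
  {v: True, c: True, p: True, j: True}
  {c: True, p: True, j: True, v: False}
  {v: True, p: True, j: True, c: False}


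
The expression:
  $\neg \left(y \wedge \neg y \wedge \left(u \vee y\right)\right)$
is always true.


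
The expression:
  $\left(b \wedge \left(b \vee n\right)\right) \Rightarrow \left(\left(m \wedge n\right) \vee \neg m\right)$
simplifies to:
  $n \vee \neg b \vee \neg m$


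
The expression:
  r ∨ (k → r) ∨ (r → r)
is always true.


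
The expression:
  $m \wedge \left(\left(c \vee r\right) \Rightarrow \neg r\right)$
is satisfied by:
  {m: True, r: False}


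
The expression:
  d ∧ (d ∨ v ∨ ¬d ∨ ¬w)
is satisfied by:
  {d: True}


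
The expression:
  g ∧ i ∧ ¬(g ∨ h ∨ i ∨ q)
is never true.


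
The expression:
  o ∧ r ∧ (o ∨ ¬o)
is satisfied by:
  {r: True, o: True}


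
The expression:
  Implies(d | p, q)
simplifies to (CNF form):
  (q | ~d) & (q | ~p)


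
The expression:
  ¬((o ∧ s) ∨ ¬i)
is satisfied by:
  {i: True, s: False, o: False}
  {o: True, i: True, s: False}
  {s: True, i: True, o: False}


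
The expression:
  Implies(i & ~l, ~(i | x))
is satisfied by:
  {l: True, i: False}
  {i: False, l: False}
  {i: True, l: True}


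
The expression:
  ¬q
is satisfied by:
  {q: False}


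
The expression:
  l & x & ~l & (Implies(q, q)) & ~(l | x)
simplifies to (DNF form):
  False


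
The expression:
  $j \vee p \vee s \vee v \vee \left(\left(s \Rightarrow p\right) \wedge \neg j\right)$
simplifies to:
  $\text{True}$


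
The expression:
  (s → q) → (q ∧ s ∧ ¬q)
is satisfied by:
  {s: True, q: False}


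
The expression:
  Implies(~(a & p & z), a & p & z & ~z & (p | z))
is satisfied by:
  {a: True, z: True, p: True}


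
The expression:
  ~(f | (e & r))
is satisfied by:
  {e: False, f: False, r: False}
  {r: True, e: False, f: False}
  {e: True, r: False, f: False}


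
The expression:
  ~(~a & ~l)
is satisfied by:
  {a: True, l: True}
  {a: True, l: False}
  {l: True, a: False}


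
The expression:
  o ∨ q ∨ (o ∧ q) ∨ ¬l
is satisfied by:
  {o: True, q: True, l: False}
  {o: True, l: False, q: False}
  {q: True, l: False, o: False}
  {q: False, l: False, o: False}
  {o: True, q: True, l: True}
  {o: True, l: True, q: False}
  {q: True, l: True, o: False}


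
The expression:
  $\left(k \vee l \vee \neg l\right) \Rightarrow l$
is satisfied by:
  {l: True}


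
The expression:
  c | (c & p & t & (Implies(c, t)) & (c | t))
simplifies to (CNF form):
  c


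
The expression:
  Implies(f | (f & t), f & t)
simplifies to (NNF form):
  t | ~f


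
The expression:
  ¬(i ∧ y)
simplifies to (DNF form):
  ¬i ∨ ¬y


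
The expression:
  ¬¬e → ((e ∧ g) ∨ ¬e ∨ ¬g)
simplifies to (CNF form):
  True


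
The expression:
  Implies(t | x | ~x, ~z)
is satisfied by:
  {z: False}


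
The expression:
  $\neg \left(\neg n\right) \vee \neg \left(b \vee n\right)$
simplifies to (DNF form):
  $n \vee \neg b$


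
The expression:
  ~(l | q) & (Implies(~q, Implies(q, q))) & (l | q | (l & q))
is never true.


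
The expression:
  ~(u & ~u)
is always true.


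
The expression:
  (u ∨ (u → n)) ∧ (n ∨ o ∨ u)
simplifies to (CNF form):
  n ∨ o ∨ u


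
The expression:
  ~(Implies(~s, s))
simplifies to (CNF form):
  ~s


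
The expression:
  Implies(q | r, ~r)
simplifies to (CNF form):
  ~r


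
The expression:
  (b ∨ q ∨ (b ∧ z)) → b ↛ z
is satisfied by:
  {z: False, q: False, b: False}
  {b: True, z: False, q: False}
  {b: True, q: True, z: False}
  {z: True, q: False, b: False}


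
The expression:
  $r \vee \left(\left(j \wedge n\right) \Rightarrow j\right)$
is always true.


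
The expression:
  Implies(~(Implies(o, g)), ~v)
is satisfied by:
  {g: True, o: False, v: False}
  {o: False, v: False, g: False}
  {g: True, v: True, o: False}
  {v: True, o: False, g: False}
  {g: True, o: True, v: False}
  {o: True, g: False, v: False}
  {g: True, v: True, o: True}


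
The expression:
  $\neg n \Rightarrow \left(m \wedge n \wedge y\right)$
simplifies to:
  $n$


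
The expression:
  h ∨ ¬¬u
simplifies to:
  h ∨ u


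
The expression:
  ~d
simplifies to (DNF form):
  ~d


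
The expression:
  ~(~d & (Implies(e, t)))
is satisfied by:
  {d: True, e: True, t: False}
  {d: True, e: False, t: False}
  {d: True, t: True, e: True}
  {d: True, t: True, e: False}
  {e: True, t: False, d: False}


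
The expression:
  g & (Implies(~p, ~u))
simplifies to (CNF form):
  g & (p | ~u)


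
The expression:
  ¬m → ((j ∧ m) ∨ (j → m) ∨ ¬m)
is always true.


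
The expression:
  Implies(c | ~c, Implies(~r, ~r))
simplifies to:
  True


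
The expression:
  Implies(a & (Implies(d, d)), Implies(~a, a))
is always true.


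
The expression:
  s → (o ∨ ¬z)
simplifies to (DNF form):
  o ∨ ¬s ∨ ¬z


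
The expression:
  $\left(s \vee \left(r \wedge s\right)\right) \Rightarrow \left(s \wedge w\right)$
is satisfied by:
  {w: True, s: False}
  {s: False, w: False}
  {s: True, w: True}


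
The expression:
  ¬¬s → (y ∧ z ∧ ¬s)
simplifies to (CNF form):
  ¬s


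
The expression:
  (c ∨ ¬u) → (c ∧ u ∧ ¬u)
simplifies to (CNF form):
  u ∧ ¬c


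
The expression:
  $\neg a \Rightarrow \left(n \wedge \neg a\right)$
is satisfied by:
  {n: True, a: True}
  {n: True, a: False}
  {a: True, n: False}


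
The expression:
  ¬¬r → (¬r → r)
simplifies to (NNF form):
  True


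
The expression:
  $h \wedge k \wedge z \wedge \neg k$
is never true.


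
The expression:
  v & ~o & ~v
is never true.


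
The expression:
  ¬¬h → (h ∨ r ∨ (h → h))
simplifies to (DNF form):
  True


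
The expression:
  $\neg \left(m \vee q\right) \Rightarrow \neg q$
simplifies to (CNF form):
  $\text{True}$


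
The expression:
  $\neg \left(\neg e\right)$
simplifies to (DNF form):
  $e$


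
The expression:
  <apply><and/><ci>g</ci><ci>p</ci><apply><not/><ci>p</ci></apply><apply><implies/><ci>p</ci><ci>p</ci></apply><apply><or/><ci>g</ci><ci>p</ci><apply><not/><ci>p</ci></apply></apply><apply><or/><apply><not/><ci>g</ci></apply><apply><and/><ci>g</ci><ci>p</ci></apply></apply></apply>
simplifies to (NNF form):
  <false/>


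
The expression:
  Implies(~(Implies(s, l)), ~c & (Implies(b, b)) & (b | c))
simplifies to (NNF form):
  l | ~s | (b & ~c)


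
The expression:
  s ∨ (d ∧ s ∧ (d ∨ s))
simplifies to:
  s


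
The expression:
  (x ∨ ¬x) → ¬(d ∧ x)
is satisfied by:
  {d: False, x: False}
  {x: True, d: False}
  {d: True, x: False}


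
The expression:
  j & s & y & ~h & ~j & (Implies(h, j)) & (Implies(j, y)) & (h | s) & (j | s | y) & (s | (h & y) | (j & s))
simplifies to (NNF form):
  False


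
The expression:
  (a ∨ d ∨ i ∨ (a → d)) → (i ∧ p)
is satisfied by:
  {i: True, p: True}


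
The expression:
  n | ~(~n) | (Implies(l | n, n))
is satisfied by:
  {n: True, l: False}
  {l: False, n: False}
  {l: True, n: True}


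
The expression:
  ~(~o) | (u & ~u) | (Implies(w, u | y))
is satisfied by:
  {y: True, o: True, u: True, w: False}
  {y: True, o: True, w: False, u: False}
  {y: True, u: True, w: False, o: False}
  {y: True, w: False, u: False, o: False}
  {o: True, u: True, w: False, y: False}
  {o: True, w: False, u: False, y: False}
  {u: True, o: False, w: False, y: False}
  {o: False, w: False, u: False, y: False}
  {o: True, y: True, w: True, u: True}
  {o: True, y: True, w: True, u: False}
  {y: True, w: True, u: True, o: False}
  {y: True, w: True, o: False, u: False}
  {u: True, w: True, o: True, y: False}
  {w: True, o: True, y: False, u: False}
  {w: True, u: True, y: False, o: False}


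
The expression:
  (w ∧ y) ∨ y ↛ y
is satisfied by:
  {w: True, y: True}


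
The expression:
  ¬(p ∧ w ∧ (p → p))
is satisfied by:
  {p: False, w: False}
  {w: True, p: False}
  {p: True, w: False}


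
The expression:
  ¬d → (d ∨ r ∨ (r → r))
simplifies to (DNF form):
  True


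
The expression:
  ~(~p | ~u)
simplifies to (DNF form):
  p & u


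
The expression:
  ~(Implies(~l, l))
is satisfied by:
  {l: False}


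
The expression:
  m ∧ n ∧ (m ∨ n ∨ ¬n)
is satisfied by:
  {m: True, n: True}


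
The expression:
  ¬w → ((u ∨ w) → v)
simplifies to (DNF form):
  v ∨ w ∨ ¬u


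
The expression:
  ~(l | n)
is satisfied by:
  {n: False, l: False}


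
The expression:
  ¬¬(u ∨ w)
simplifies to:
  u ∨ w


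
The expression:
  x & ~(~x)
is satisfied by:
  {x: True}


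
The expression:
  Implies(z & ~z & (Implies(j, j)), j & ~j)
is always true.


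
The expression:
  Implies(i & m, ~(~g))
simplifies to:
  g | ~i | ~m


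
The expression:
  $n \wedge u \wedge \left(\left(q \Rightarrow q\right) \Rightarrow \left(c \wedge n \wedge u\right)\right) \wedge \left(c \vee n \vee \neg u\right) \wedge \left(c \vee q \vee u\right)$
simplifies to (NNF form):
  $c \wedge n \wedge u$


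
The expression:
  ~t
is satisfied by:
  {t: False}


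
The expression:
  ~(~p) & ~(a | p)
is never true.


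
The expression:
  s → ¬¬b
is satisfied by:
  {b: True, s: False}
  {s: False, b: False}
  {s: True, b: True}


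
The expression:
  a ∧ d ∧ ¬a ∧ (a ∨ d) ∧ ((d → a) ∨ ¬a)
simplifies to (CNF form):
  False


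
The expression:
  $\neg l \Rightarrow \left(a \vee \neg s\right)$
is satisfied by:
  {a: True, l: True, s: False}
  {a: True, s: False, l: False}
  {l: True, s: False, a: False}
  {l: False, s: False, a: False}
  {a: True, l: True, s: True}
  {a: True, s: True, l: False}
  {l: True, s: True, a: False}


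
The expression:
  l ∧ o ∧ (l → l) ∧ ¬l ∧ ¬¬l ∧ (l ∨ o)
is never true.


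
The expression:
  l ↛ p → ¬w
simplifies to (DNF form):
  p ∨ ¬l ∨ ¬w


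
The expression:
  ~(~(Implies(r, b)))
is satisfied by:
  {b: True, r: False}
  {r: False, b: False}
  {r: True, b: True}


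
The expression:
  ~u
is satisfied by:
  {u: False}


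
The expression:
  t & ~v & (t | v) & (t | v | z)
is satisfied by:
  {t: True, v: False}


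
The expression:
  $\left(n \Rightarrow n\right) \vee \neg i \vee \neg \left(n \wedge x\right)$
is always true.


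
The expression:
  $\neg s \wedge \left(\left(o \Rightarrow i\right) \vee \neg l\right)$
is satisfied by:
  {i: True, s: False, l: False, o: False}
  {i: False, s: False, l: False, o: False}
  {i: True, o: True, s: False, l: False}
  {o: True, i: False, s: False, l: False}
  {i: True, l: True, o: False, s: False}
  {l: True, o: False, s: False, i: False}
  {i: True, o: True, l: True, s: False}


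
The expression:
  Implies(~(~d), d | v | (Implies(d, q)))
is always true.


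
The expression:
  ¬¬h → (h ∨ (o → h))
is always true.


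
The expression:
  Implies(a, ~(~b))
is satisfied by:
  {b: True, a: False}
  {a: False, b: False}
  {a: True, b: True}


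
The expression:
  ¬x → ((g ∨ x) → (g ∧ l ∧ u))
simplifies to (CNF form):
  (l ∨ x ∨ ¬g) ∧ (u ∨ x ∨ ¬g)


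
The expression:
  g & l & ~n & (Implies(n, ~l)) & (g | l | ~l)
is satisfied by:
  {g: True, l: True, n: False}


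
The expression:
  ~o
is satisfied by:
  {o: False}


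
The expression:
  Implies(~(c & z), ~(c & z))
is always true.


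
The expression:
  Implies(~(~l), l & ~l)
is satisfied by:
  {l: False}


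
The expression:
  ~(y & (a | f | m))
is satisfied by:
  {a: False, f: False, y: False, m: False}
  {m: True, a: False, f: False, y: False}
  {f: True, m: False, a: False, y: False}
  {m: True, f: True, a: False, y: False}
  {a: True, m: False, f: False, y: False}
  {m: True, a: True, f: False, y: False}
  {f: True, a: True, m: False, y: False}
  {m: True, f: True, a: True, y: False}
  {y: True, m: False, a: False, f: False}


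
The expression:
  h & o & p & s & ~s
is never true.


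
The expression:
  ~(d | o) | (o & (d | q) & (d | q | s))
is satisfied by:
  {q: True, d: False, o: False}
  {d: False, o: False, q: False}
  {q: True, o: True, d: False}
  {q: True, o: True, d: True}
  {o: True, d: True, q: False}


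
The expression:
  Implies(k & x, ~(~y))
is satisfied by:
  {y: True, k: False, x: False}
  {k: False, x: False, y: False}
  {y: True, x: True, k: False}
  {x: True, k: False, y: False}
  {y: True, k: True, x: False}
  {k: True, y: False, x: False}
  {y: True, x: True, k: True}


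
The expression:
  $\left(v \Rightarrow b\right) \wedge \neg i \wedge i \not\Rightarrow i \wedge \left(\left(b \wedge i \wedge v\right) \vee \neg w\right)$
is never true.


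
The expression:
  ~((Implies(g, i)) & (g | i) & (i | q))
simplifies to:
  ~i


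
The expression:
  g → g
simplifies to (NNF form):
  True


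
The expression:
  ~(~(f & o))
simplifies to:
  f & o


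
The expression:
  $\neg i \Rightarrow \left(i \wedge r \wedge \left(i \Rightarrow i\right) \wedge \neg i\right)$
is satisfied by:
  {i: True}
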